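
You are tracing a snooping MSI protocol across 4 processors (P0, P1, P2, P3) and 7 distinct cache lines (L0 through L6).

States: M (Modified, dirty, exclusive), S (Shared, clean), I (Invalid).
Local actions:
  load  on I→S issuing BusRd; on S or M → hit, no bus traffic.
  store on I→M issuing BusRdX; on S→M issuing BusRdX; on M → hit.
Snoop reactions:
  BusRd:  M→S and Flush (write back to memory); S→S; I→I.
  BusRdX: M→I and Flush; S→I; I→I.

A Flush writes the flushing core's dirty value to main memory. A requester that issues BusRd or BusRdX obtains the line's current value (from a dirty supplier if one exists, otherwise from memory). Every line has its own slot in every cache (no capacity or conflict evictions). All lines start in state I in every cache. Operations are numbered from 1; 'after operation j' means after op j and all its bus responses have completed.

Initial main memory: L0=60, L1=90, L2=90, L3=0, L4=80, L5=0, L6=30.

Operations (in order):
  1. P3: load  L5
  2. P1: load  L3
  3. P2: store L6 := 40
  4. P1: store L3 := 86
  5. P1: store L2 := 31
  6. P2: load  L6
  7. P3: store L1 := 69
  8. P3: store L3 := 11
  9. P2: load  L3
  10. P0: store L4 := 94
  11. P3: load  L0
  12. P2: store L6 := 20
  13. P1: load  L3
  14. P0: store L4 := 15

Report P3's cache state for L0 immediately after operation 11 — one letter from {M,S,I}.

step 1: P3: load  L5  ⟶  IIIS  (L5)  txn=BusRd  M[L5]=0
step 2: P1: load  L3  ⟶  ISII  (L3)  txn=BusRd  M[L3]=0
step 3: P2: store L6 := 40  ⟶  IIMI  (L6)  txn=BusRdX  M[L6]=30
step 4: P1: store L3 := 86  ⟶  IMII  (L3)  txn=BusRdX  M[L3]=0
step 5: P1: store L2 := 31  ⟶  IMII  (L2)  txn=BusRdX  M[L2]=90
step 6: P2: load  L6  ⟶  IIMI  (L6)  txn=∅  M[L6]=30
step 7: P3: store L1 := 69  ⟶  IIIM  (L1)  txn=BusRdX  M[L1]=90
step 8: P3: store L3 := 11  ⟶  IIIM  (L3)  txn=BusRdX+Flush  M[L3]=86
step 9: P2: load  L3  ⟶  IISS  (L3)  txn=BusRd+Flush  M[L3]=11
step 10: P0: store L4 := 94  ⟶  MIII  (L4)  txn=BusRdX  M[L4]=80
step 11: P3: load  L0  ⟶  IIIS  (L0)  txn=BusRd  M[L0]=60
step 12: P2: store L6 := 20  ⟶  IIMI  (L6)  txn=∅  M[L6]=30
step 13: P1: load  L3  ⟶  ISSS  (L3)  txn=BusRd  M[L3]=11
step 14: P0: store L4 := 15  ⟶  MIII  (L4)  txn=∅  M[L4]=80

state = S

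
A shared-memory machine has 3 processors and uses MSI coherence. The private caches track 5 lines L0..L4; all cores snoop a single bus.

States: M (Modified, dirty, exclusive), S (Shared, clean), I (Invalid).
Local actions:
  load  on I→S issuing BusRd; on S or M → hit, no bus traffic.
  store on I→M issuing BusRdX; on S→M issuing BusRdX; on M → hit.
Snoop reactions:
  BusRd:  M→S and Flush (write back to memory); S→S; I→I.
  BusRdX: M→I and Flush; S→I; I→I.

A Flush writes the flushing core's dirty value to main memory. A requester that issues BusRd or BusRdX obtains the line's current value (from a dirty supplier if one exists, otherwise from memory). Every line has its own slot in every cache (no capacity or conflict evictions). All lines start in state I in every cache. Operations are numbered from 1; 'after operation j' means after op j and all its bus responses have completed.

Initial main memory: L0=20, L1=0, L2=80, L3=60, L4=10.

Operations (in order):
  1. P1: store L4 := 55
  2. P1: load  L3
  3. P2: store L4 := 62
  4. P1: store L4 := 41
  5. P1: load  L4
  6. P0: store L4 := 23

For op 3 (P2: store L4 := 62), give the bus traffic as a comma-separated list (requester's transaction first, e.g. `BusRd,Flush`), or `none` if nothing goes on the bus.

[1] P1: store L4 := 55 | P0:I, P1:M(55), P2:I | bus: BusRdX
[2] P1: load  L3 | P0:I, P1:S(60), P2:I | bus: BusRd
[3] P2: store L4 := 62 | P0:I, P1:I, P2:M(62) | bus: BusRdX,Flush
[4] P1: store L4 := 41 | P0:I, P1:M(41), P2:I | bus: BusRdX,Flush
[5] P1: load  L4 | P0:I, P1:M(41), P2:I | bus: none
[6] P0: store L4 := 23 | P0:M(23), P1:I, P2:I | bus: BusRdX,Flush

bus = BusRdX,Flush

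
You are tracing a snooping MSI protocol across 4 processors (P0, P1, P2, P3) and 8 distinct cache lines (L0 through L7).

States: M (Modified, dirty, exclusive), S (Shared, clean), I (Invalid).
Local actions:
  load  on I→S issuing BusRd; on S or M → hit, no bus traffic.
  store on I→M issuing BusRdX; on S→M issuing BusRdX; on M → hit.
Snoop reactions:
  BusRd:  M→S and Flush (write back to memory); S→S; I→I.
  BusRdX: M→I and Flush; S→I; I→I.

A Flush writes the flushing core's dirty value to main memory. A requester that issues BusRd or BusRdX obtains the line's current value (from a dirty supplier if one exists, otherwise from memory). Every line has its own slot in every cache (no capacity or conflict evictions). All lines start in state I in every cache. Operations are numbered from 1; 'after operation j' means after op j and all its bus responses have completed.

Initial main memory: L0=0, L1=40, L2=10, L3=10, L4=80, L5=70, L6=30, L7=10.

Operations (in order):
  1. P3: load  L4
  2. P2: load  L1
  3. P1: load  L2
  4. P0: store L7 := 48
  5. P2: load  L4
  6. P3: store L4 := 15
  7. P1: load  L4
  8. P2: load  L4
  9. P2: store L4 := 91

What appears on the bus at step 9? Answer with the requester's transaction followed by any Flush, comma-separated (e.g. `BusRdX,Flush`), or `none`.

  op1 P3: load  L4 → I/I/I/S on L4; bus BusRd; mem=80
  op2 P2: load  L1 → I/I/S/I on L1; bus BusRd; mem=40
  op3 P1: load  L2 → I/S/I/I on L2; bus BusRd; mem=10
  op4 P0: store L7 := 48 → M/I/I/I on L7; bus BusRdX; mem=10
  op5 P2: load  L4 → I/I/S/S on L4; bus BusRd; mem=80
  op6 P3: store L4 := 15 → I/I/I/M on L4; bus BusRdX; mem=80
  op7 P1: load  L4 → I/S/I/S on L4; bus BusRd Flush; mem=15
  op8 P2: load  L4 → I/S/S/S on L4; bus BusRd; mem=15
  op9 P2: store L4 := 91 → I/I/M/I on L4; bus BusRdX; mem=15

bus = BusRdX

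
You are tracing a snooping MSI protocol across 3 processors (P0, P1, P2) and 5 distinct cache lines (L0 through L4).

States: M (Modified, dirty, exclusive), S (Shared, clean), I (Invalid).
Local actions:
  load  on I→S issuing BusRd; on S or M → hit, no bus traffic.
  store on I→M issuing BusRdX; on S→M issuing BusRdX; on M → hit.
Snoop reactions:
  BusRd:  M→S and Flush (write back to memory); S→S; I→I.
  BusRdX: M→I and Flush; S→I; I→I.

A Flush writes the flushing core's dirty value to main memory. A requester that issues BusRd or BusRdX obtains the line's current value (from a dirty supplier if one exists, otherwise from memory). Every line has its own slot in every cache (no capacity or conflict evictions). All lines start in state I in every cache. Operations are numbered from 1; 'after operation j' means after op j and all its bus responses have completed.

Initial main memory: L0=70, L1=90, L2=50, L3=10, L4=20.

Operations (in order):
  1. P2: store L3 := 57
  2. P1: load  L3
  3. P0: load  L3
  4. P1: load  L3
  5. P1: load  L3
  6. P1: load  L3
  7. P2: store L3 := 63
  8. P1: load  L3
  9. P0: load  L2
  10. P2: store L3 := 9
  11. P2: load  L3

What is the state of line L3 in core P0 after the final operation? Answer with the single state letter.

[1] P2: store L3 := 57 | P0:I, P1:I, P2:M(57) | bus: BusRdX
[2] P1: load  L3 | P0:I, P1:S(57), P2:S(57) | bus: BusRd,Flush
[3] P0: load  L3 | P0:S(57), P1:S(57), P2:S(57) | bus: BusRd
[4] P1: load  L3 | P0:S(57), P1:S(57), P2:S(57) | bus: none
[5] P1: load  L3 | P0:S(57), P1:S(57), P2:S(57) | bus: none
[6] P1: load  L3 | P0:S(57), P1:S(57), P2:S(57) | bus: none
[7] P2: store L3 := 63 | P0:I, P1:I, P2:M(63) | bus: BusRdX
[8] P1: load  L3 | P0:I, P1:S(63), P2:S(63) | bus: BusRd,Flush
[9] P0: load  L2 | P0:S(50), P1:I, P2:I | bus: BusRd
[10] P2: store L3 := 9 | P0:I, P1:I, P2:M(9) | bus: BusRdX
[11] P2: load  L3 | P0:I, P1:I, P2:M(9) | bus: none

state = I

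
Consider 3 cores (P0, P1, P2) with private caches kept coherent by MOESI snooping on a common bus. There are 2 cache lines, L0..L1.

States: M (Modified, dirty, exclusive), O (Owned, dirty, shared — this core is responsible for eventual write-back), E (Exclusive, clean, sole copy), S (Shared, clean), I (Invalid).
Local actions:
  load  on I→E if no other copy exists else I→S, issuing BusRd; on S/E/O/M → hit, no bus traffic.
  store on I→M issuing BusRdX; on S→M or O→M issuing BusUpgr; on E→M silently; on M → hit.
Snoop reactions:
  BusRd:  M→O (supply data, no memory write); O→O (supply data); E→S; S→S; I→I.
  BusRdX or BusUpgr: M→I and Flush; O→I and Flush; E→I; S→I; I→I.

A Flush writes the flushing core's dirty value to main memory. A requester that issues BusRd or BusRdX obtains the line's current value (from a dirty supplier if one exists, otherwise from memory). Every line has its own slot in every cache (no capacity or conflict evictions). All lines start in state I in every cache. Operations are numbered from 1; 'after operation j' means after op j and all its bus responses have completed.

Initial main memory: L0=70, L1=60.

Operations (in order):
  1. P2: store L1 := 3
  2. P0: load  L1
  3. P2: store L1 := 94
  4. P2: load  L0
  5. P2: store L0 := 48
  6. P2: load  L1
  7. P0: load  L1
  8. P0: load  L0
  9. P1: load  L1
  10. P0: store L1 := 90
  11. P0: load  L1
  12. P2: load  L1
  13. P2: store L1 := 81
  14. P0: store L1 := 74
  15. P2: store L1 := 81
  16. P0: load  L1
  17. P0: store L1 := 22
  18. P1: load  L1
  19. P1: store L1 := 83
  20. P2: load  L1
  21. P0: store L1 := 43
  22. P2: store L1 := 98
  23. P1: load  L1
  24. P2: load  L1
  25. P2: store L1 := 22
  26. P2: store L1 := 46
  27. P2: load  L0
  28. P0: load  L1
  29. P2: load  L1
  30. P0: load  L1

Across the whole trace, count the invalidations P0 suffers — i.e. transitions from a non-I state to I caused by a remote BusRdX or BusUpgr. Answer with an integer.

  op1 P2: store L1 := 3 → I/I/M on L1; bus BusRdX; mem=60
  op2 P0: load  L1 → S/I/O on L1; bus BusRd; mem=60
  op3 P2: store L1 := 94 → I/I/M on L1; bus BusUpgr; mem=60
  op4 P2: load  L0 → I/I/E on L0; bus BusRd; mem=70
  op5 P2: store L0 := 48 → I/I/M on L0; bus (none); mem=70
  op6 P2: load  L1 → I/I/M on L1; bus (none); mem=60
  op7 P0: load  L1 → S/I/O on L1; bus BusRd; mem=60
  op8 P0: load  L0 → S/I/O on L0; bus BusRd; mem=70
  op9 P1: load  L1 → S/S/O on L1; bus BusRd; mem=60
  op10 P0: store L1 := 90 → M/I/I on L1; bus BusUpgr Flush; mem=94
  op11 P0: load  L1 → M/I/I on L1; bus (none); mem=94
  op12 P2: load  L1 → O/I/S on L1; bus BusRd; mem=94
  op13 P2: store L1 := 81 → I/I/M on L1; bus BusUpgr Flush; mem=90
  op14 P0: store L1 := 74 → M/I/I on L1; bus BusRdX Flush; mem=81
  op15 P2: store L1 := 81 → I/I/M on L1; bus BusRdX Flush; mem=74
  op16 P0: load  L1 → S/I/O on L1; bus BusRd; mem=74
  op17 P0: store L1 := 22 → M/I/I on L1; bus BusUpgr Flush; mem=81
  op18 P1: load  L1 → O/S/I on L1; bus BusRd; mem=81
  op19 P1: store L1 := 83 → I/M/I on L1; bus BusUpgr Flush; mem=22
  op20 P2: load  L1 → I/O/S on L1; bus BusRd; mem=22
  op21 P0: store L1 := 43 → M/I/I on L1; bus BusRdX Flush; mem=83
  op22 P2: store L1 := 98 → I/I/M on L1; bus BusRdX Flush; mem=43
  op23 P1: load  L1 → I/S/O on L1; bus BusRd; mem=43
  op24 P2: load  L1 → I/S/O on L1; bus (none); mem=43
  op25 P2: store L1 := 22 → I/I/M on L1; bus BusUpgr; mem=43
  op26 P2: store L1 := 46 → I/I/M on L1; bus (none); mem=43
  op27 P2: load  L0 → S/I/O on L0; bus (none); mem=70
  op28 P0: load  L1 → S/I/O on L1; bus BusRd; mem=43
  op29 P2: load  L1 → S/I/O on L1; bus (none); mem=43
  op30 P0: load  L1 → S/I/O on L1; bus (none); mem=43

invalidations = 5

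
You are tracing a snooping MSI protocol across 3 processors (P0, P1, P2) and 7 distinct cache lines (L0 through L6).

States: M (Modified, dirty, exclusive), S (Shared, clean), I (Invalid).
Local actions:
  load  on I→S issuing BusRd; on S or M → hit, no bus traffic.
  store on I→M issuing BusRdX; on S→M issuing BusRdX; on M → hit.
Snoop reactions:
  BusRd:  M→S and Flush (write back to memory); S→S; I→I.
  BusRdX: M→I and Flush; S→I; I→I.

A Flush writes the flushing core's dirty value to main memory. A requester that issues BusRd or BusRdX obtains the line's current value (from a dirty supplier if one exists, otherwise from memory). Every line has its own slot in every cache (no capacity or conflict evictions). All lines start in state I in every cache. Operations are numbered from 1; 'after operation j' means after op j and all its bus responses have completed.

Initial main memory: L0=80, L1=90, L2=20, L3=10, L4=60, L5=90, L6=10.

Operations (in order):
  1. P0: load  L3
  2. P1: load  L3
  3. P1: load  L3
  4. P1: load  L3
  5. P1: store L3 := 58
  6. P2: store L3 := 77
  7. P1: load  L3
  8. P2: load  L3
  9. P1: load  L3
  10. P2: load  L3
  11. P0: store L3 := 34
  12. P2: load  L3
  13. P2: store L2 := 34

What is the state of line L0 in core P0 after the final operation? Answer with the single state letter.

state = I

step 1: P0: load  L3  ⟶  SII  (L3)  txn=BusRd  M[L3]=10
step 2: P1: load  L3  ⟶  SSI  (L3)  txn=BusRd  M[L3]=10
step 3: P1: load  L3  ⟶  SSI  (L3)  txn=∅  M[L3]=10
step 4: P1: load  L3  ⟶  SSI  (L3)  txn=∅  M[L3]=10
step 5: P1: store L3 := 58  ⟶  IMI  (L3)  txn=BusRdX  M[L3]=10
step 6: P2: store L3 := 77  ⟶  IIM  (L3)  txn=BusRdX+Flush  M[L3]=58
step 7: P1: load  L3  ⟶  ISS  (L3)  txn=BusRd+Flush  M[L3]=77
step 8: P2: load  L3  ⟶  ISS  (L3)  txn=∅  M[L3]=77
step 9: P1: load  L3  ⟶  ISS  (L3)  txn=∅  M[L3]=77
step 10: P2: load  L3  ⟶  ISS  (L3)  txn=∅  M[L3]=77
step 11: P0: store L3 := 34  ⟶  MII  (L3)  txn=BusRdX  M[L3]=77
step 12: P2: load  L3  ⟶  SIS  (L3)  txn=BusRd+Flush  M[L3]=34
step 13: P2: store L2 := 34  ⟶  IIM  (L2)  txn=BusRdX  M[L2]=20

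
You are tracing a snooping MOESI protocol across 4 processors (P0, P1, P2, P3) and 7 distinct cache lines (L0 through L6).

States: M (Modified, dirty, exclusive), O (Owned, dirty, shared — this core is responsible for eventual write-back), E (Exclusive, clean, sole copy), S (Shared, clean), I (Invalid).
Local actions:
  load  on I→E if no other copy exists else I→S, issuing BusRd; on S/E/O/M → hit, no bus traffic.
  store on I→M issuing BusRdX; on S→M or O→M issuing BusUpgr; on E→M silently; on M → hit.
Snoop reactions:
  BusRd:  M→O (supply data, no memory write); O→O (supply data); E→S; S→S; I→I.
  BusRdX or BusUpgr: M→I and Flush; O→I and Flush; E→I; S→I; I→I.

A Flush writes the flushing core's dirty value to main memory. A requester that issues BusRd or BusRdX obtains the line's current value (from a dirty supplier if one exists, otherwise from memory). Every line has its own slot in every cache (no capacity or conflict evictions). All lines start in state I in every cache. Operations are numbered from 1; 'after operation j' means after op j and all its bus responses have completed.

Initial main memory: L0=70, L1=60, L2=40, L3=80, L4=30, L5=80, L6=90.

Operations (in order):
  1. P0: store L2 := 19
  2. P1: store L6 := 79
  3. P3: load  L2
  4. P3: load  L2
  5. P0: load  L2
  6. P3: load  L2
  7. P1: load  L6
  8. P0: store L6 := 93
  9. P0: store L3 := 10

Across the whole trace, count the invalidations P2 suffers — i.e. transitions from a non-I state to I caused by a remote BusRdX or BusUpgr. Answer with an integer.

invalidations = 0

step 1: P0: store L2 := 19  ⟶  MIII  (L2)  txn=BusRdX  M[L2]=40
step 2: P1: store L6 := 79  ⟶  IMII  (L6)  txn=BusRdX  M[L6]=90
step 3: P3: load  L2  ⟶  OIIS  (L2)  txn=BusRd  M[L2]=40
step 4: P3: load  L2  ⟶  OIIS  (L2)  txn=∅  M[L2]=40
step 5: P0: load  L2  ⟶  OIIS  (L2)  txn=∅  M[L2]=40
step 6: P3: load  L2  ⟶  OIIS  (L2)  txn=∅  M[L2]=40
step 7: P1: load  L6  ⟶  IMII  (L6)  txn=∅  M[L6]=90
step 8: P0: store L6 := 93  ⟶  MIII  (L6)  txn=BusRdX+Flush  M[L6]=79
step 9: P0: store L3 := 10  ⟶  MIII  (L3)  txn=BusRdX  M[L3]=80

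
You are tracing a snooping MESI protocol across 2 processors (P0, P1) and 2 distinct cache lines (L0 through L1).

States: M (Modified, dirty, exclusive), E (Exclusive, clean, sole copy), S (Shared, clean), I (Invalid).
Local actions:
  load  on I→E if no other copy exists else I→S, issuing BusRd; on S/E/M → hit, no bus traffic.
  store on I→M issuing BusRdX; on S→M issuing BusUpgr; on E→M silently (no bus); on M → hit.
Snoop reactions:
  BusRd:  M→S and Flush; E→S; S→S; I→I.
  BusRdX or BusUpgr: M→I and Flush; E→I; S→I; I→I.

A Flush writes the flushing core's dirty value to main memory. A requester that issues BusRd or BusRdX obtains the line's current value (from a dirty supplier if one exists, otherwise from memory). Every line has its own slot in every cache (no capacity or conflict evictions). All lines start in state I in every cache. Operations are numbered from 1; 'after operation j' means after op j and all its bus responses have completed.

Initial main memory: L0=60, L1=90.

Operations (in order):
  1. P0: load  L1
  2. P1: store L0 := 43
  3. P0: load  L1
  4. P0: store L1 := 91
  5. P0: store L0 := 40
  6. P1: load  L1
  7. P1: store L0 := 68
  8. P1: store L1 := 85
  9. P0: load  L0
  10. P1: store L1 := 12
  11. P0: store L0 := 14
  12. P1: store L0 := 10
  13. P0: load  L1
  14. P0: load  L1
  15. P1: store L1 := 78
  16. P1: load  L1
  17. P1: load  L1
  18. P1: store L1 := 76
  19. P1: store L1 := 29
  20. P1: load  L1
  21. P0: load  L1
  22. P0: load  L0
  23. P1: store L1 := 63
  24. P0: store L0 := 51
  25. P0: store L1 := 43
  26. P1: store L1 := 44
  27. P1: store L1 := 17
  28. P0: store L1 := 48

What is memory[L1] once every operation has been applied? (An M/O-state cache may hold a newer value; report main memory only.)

memory[L1] = 17

1. P0: load  L1  bus=[BusRd]  L1: P0=E P1=I  mem[L1]=90
2. P1: store L0 := 43  bus=[BusRdX]  L0: P0=I P1=M  mem[L0]=60
3. P0: load  L1  bus=[-]  L1: P0=E P1=I  mem[L1]=90
4. P0: store L1 := 91  bus=[-]  L1: P0=M P1=I  mem[L1]=90
5. P0: store L0 := 40  bus=[BusRdX,Flush]  L0: P0=M P1=I  mem[L0]=43
6. P1: load  L1  bus=[BusRd,Flush]  L1: P0=S P1=S  mem[L1]=91
7. P1: store L0 := 68  bus=[BusRdX,Flush]  L0: P0=I P1=M  mem[L0]=40
8. P1: store L1 := 85  bus=[BusUpgr]  L1: P0=I P1=M  mem[L1]=91
9. P0: load  L0  bus=[BusRd,Flush]  L0: P0=S P1=S  mem[L0]=68
10. P1: store L1 := 12  bus=[-]  L1: P0=I P1=M  mem[L1]=91
11. P0: store L0 := 14  bus=[BusUpgr]  L0: P0=M P1=I  mem[L0]=68
12. P1: store L0 := 10  bus=[BusRdX,Flush]  L0: P0=I P1=M  mem[L0]=14
13. P0: load  L1  bus=[BusRd,Flush]  L1: P0=S P1=S  mem[L1]=12
14. P0: load  L1  bus=[-]  L1: P0=S P1=S  mem[L1]=12
15. P1: store L1 := 78  bus=[BusUpgr]  L1: P0=I P1=M  mem[L1]=12
16. P1: load  L1  bus=[-]  L1: P0=I P1=M  mem[L1]=12
17. P1: load  L1  bus=[-]  L1: P0=I P1=M  mem[L1]=12
18. P1: store L1 := 76  bus=[-]  L1: P0=I P1=M  mem[L1]=12
19. P1: store L1 := 29  bus=[-]  L1: P0=I P1=M  mem[L1]=12
20. P1: load  L1  bus=[-]  L1: P0=I P1=M  mem[L1]=12
21. P0: load  L1  bus=[BusRd,Flush]  L1: P0=S P1=S  mem[L1]=29
22. P0: load  L0  bus=[BusRd,Flush]  L0: P0=S P1=S  mem[L0]=10
23. P1: store L1 := 63  bus=[BusUpgr]  L1: P0=I P1=M  mem[L1]=29
24. P0: store L0 := 51  bus=[BusUpgr]  L0: P0=M P1=I  mem[L0]=10
25. P0: store L1 := 43  bus=[BusRdX,Flush]  L1: P0=M P1=I  mem[L1]=63
26. P1: store L1 := 44  bus=[BusRdX,Flush]  L1: P0=I P1=M  mem[L1]=43
27. P1: store L1 := 17  bus=[-]  L1: P0=I P1=M  mem[L1]=43
28. P0: store L1 := 48  bus=[BusRdX,Flush]  L1: P0=M P1=I  mem[L1]=17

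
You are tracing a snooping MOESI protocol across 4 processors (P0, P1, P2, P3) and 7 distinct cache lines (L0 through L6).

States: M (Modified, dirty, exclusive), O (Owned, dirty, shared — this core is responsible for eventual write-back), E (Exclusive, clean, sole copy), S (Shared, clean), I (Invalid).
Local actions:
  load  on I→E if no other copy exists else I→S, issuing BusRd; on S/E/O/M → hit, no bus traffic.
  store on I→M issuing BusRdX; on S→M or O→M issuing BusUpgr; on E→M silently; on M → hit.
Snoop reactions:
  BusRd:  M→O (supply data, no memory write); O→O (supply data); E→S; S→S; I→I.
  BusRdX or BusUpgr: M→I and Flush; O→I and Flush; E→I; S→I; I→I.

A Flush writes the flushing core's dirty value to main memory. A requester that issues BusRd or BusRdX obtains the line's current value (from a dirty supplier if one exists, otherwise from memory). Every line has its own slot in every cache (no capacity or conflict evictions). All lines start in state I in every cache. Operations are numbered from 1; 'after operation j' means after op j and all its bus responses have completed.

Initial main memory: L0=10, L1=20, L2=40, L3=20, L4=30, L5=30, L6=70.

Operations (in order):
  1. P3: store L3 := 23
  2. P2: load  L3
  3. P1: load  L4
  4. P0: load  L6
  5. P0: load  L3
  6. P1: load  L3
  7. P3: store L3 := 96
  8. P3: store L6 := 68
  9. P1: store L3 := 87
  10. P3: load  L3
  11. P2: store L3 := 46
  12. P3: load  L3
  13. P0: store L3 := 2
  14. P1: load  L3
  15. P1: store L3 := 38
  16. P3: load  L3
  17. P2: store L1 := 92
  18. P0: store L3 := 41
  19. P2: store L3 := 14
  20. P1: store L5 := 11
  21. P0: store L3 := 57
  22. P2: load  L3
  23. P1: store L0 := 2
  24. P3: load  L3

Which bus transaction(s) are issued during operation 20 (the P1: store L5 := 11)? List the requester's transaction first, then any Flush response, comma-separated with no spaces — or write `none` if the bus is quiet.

bus = BusRdX

  op1 P3: store L3 := 23 → I/I/I/M on L3; bus BusRdX; mem=20
  op2 P2: load  L3 → I/I/S/O on L3; bus BusRd; mem=20
  op3 P1: load  L4 → I/E/I/I on L4; bus BusRd; mem=30
  op4 P0: load  L6 → E/I/I/I on L6; bus BusRd; mem=70
  op5 P0: load  L3 → S/I/S/O on L3; bus BusRd; mem=20
  op6 P1: load  L3 → S/S/S/O on L3; bus BusRd; mem=20
  op7 P3: store L3 := 96 → I/I/I/M on L3; bus BusUpgr; mem=20
  op8 P3: store L6 := 68 → I/I/I/M on L6; bus BusRdX; mem=70
  op9 P1: store L3 := 87 → I/M/I/I on L3; bus BusRdX Flush; mem=96
  op10 P3: load  L3 → I/O/I/S on L3; bus BusRd; mem=96
  op11 P2: store L3 := 46 → I/I/M/I on L3; bus BusRdX Flush; mem=87
  op12 P3: load  L3 → I/I/O/S on L3; bus BusRd; mem=87
  op13 P0: store L3 := 2 → M/I/I/I on L3; bus BusRdX Flush; mem=46
  op14 P1: load  L3 → O/S/I/I on L3; bus BusRd; mem=46
  op15 P1: store L3 := 38 → I/M/I/I on L3; bus BusUpgr Flush; mem=2
  op16 P3: load  L3 → I/O/I/S on L3; bus BusRd; mem=2
  op17 P2: store L1 := 92 → I/I/M/I on L1; bus BusRdX; mem=20
  op18 P0: store L3 := 41 → M/I/I/I on L3; bus BusRdX Flush; mem=38
  op19 P2: store L3 := 14 → I/I/M/I on L3; bus BusRdX Flush; mem=41
  op20 P1: store L5 := 11 → I/M/I/I on L5; bus BusRdX; mem=30
  op21 P0: store L3 := 57 → M/I/I/I on L3; bus BusRdX Flush; mem=14
  op22 P2: load  L3 → O/I/S/I on L3; bus BusRd; mem=14
  op23 P1: store L0 := 2 → I/M/I/I on L0; bus BusRdX; mem=10
  op24 P3: load  L3 → O/I/S/S on L3; bus BusRd; mem=14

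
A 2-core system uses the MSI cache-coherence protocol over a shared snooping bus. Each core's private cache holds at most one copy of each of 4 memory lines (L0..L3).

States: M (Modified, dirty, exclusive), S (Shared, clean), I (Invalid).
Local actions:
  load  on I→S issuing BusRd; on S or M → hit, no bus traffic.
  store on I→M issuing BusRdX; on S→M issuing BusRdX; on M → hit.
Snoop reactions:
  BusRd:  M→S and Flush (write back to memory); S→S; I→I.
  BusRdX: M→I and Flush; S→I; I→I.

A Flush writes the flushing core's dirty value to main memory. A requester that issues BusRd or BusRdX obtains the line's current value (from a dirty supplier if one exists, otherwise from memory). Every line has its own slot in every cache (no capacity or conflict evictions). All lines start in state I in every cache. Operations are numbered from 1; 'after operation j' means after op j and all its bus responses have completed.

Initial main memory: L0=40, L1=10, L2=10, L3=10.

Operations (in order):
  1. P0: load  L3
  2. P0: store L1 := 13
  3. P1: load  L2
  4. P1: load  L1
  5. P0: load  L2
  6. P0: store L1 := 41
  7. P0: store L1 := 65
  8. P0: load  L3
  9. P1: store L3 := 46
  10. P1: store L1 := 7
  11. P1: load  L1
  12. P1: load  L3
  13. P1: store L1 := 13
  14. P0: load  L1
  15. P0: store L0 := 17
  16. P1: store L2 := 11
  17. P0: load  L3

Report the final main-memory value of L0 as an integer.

[1] P0: load  L3 | P0:S(10), P1:I | bus: BusRd
[2] P0: store L1 := 13 | P0:M(13), P1:I | bus: BusRdX
[3] P1: load  L2 | P0:I, P1:S(10) | bus: BusRd
[4] P1: load  L1 | P0:S(13), P1:S(13) | bus: BusRd,Flush
[5] P0: load  L2 | P0:S(10), P1:S(10) | bus: BusRd
[6] P0: store L1 := 41 | P0:M(41), P1:I | bus: BusRdX
[7] P0: store L1 := 65 | P0:M(65), P1:I | bus: none
[8] P0: load  L3 | P0:S(10), P1:I | bus: none
[9] P1: store L3 := 46 | P0:I, P1:M(46) | bus: BusRdX
[10] P1: store L1 := 7 | P0:I, P1:M(7) | bus: BusRdX,Flush
[11] P1: load  L1 | P0:I, P1:M(7) | bus: none
[12] P1: load  L3 | P0:I, P1:M(46) | bus: none
[13] P1: store L1 := 13 | P0:I, P1:M(13) | bus: none
[14] P0: load  L1 | P0:S(13), P1:S(13) | bus: BusRd,Flush
[15] P0: store L0 := 17 | P0:M(17), P1:I | bus: BusRdX
[16] P1: store L2 := 11 | P0:I, P1:M(11) | bus: BusRdX
[17] P0: load  L3 | P0:S(46), P1:S(46) | bus: BusRd,Flush

memory[L0] = 40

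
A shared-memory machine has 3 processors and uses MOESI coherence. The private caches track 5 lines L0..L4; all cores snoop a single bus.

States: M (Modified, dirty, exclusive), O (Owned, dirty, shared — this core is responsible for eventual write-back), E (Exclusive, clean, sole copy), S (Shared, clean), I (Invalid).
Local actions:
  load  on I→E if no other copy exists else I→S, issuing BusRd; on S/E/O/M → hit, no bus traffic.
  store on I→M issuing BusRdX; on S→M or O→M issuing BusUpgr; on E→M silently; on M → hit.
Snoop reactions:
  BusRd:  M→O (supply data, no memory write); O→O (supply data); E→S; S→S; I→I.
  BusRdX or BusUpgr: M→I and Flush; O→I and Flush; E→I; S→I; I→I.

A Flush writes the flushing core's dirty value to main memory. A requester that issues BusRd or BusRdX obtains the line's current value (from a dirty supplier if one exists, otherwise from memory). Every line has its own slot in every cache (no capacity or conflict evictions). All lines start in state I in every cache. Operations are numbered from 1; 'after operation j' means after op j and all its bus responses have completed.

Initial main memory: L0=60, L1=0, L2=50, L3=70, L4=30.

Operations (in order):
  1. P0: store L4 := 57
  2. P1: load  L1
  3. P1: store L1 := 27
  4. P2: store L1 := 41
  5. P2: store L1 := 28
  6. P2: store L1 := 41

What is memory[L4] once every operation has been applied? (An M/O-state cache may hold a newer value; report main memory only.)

  op1 P0: store L4 := 57 → M/I/I on L4; bus BusRdX; mem=30
  op2 P1: load  L1 → I/E/I on L1; bus BusRd; mem=0
  op3 P1: store L1 := 27 → I/M/I on L1; bus (none); mem=0
  op4 P2: store L1 := 41 → I/I/M on L1; bus BusRdX Flush; mem=27
  op5 P2: store L1 := 28 → I/I/M on L1; bus (none); mem=27
  op6 P2: store L1 := 41 → I/I/M on L1; bus (none); mem=27

memory[L4] = 30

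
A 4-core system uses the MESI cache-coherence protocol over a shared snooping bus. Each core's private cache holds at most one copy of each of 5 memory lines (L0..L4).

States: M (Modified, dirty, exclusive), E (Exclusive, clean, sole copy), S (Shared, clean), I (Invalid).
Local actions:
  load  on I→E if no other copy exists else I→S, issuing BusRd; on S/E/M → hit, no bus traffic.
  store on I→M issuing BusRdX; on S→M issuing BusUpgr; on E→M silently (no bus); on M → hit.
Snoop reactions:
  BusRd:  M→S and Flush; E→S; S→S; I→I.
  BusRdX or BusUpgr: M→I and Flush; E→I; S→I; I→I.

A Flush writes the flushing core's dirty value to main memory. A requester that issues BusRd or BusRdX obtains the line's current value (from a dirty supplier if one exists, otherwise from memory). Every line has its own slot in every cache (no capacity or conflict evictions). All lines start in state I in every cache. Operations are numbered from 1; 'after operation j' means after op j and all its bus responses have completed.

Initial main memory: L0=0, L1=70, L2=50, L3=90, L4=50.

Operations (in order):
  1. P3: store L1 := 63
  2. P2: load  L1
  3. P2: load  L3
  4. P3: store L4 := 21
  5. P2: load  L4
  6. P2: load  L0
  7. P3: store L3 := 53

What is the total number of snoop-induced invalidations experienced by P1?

1. P3: store L1 := 63  bus=[BusRdX]  L1: P0=I P1=I P2=I P3=M  mem[L1]=70
2. P2: load  L1  bus=[BusRd,Flush]  L1: P0=I P1=I P2=S P3=S  mem[L1]=63
3. P2: load  L3  bus=[BusRd]  L3: P0=I P1=I P2=E P3=I  mem[L3]=90
4. P3: store L4 := 21  bus=[BusRdX]  L4: P0=I P1=I P2=I P3=M  mem[L4]=50
5. P2: load  L4  bus=[BusRd,Flush]  L4: P0=I P1=I P2=S P3=S  mem[L4]=21
6. P2: load  L0  bus=[BusRd]  L0: P0=I P1=I P2=E P3=I  mem[L0]=0
7. P3: store L3 := 53  bus=[BusRdX]  L3: P0=I P1=I P2=I P3=M  mem[L3]=90

invalidations = 0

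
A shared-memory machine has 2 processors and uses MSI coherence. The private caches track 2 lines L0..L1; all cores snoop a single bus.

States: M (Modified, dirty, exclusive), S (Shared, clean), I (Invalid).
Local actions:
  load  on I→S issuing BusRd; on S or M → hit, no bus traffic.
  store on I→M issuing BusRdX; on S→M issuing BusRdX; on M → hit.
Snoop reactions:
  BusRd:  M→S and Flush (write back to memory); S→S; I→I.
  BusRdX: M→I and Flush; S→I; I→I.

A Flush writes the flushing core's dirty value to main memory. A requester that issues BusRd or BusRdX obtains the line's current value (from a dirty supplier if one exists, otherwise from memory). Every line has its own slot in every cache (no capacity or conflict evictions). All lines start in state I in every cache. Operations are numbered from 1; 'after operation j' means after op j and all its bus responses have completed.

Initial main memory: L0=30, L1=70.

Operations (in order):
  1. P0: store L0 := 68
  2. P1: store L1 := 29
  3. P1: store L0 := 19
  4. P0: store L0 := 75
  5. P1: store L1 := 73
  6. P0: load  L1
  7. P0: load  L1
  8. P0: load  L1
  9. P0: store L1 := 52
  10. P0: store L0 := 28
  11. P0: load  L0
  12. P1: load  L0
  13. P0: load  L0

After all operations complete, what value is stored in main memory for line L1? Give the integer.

1. P0: store L0 := 68  bus=[BusRdX]  L0: P0=M P1=I  mem[L0]=30
2. P1: store L1 := 29  bus=[BusRdX]  L1: P0=I P1=M  mem[L1]=70
3. P1: store L0 := 19  bus=[BusRdX,Flush]  L0: P0=I P1=M  mem[L0]=68
4. P0: store L0 := 75  bus=[BusRdX,Flush]  L0: P0=M P1=I  mem[L0]=19
5. P1: store L1 := 73  bus=[-]  L1: P0=I P1=M  mem[L1]=70
6. P0: load  L1  bus=[BusRd,Flush]  L1: P0=S P1=S  mem[L1]=73
7. P0: load  L1  bus=[-]  L1: P0=S P1=S  mem[L1]=73
8. P0: load  L1  bus=[-]  L1: P0=S P1=S  mem[L1]=73
9. P0: store L1 := 52  bus=[BusRdX]  L1: P0=M P1=I  mem[L1]=73
10. P0: store L0 := 28  bus=[-]  L0: P0=M P1=I  mem[L0]=19
11. P0: load  L0  bus=[-]  L0: P0=M P1=I  mem[L0]=19
12. P1: load  L0  bus=[BusRd,Flush]  L0: P0=S P1=S  mem[L0]=28
13. P0: load  L0  bus=[-]  L0: P0=S P1=S  mem[L0]=28

memory[L1] = 73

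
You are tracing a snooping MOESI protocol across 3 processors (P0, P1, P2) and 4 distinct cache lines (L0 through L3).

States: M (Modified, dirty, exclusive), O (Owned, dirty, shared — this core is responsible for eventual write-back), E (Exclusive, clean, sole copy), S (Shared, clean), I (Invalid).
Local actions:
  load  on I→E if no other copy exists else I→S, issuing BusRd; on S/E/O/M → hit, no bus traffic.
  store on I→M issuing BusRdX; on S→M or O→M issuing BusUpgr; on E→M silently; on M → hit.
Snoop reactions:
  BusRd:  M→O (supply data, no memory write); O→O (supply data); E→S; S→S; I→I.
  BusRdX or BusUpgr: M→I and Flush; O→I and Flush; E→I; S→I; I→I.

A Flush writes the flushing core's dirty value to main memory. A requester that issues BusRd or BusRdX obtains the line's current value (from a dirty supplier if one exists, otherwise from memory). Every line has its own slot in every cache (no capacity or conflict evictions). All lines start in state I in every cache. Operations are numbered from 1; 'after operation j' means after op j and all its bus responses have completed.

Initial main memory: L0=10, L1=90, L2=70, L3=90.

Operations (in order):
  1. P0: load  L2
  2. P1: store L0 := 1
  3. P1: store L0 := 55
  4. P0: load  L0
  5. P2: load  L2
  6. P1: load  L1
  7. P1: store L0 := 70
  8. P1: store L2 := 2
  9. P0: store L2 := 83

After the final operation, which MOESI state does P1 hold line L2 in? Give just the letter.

[1] P0: load  L2 | P0:E(70), P1:I, P2:I | bus: BusRd
[2] P1: store L0 := 1 | P0:I, P1:M(1), P2:I | bus: BusRdX
[3] P1: store L0 := 55 | P0:I, P1:M(55), P2:I | bus: none
[4] P0: load  L0 | P0:S(55), P1:O(55), P2:I | bus: BusRd
[5] P2: load  L2 | P0:S(70), P1:I, P2:S(70) | bus: BusRd
[6] P1: load  L1 | P0:I, P1:E(90), P2:I | bus: BusRd
[7] P1: store L0 := 70 | P0:I, P1:M(70), P2:I | bus: BusUpgr
[8] P1: store L2 := 2 | P0:I, P1:M(2), P2:I | bus: BusRdX
[9] P0: store L2 := 83 | P0:M(83), P1:I, P2:I | bus: BusRdX,Flush

state = I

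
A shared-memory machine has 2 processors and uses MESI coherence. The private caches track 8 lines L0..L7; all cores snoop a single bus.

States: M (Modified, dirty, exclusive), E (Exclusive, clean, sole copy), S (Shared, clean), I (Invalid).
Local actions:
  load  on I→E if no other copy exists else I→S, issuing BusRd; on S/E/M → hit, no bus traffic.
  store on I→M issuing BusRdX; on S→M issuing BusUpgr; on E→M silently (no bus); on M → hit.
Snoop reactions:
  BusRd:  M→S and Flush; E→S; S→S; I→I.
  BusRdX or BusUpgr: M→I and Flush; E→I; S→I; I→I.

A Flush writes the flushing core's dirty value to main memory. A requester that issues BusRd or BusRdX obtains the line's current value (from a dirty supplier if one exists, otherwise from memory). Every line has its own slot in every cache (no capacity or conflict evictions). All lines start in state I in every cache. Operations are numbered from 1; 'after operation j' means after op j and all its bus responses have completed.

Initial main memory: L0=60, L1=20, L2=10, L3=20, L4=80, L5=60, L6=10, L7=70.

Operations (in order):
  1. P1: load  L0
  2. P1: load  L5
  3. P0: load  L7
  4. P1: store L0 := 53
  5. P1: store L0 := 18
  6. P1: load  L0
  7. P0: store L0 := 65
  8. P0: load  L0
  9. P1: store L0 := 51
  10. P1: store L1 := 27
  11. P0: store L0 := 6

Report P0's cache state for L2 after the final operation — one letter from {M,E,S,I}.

state = I

[1] P1: load  L0 | P0:I, P1:E(60) | bus: BusRd
[2] P1: load  L5 | P0:I, P1:E(60) | bus: BusRd
[3] P0: load  L7 | P0:E(70), P1:I | bus: BusRd
[4] P1: store L0 := 53 | P0:I, P1:M(53) | bus: none
[5] P1: store L0 := 18 | P0:I, P1:M(18) | bus: none
[6] P1: load  L0 | P0:I, P1:M(18) | bus: none
[7] P0: store L0 := 65 | P0:M(65), P1:I | bus: BusRdX,Flush
[8] P0: load  L0 | P0:M(65), P1:I | bus: none
[9] P1: store L0 := 51 | P0:I, P1:M(51) | bus: BusRdX,Flush
[10] P1: store L1 := 27 | P0:I, P1:M(27) | bus: BusRdX
[11] P0: store L0 := 6 | P0:M(6), P1:I | bus: BusRdX,Flush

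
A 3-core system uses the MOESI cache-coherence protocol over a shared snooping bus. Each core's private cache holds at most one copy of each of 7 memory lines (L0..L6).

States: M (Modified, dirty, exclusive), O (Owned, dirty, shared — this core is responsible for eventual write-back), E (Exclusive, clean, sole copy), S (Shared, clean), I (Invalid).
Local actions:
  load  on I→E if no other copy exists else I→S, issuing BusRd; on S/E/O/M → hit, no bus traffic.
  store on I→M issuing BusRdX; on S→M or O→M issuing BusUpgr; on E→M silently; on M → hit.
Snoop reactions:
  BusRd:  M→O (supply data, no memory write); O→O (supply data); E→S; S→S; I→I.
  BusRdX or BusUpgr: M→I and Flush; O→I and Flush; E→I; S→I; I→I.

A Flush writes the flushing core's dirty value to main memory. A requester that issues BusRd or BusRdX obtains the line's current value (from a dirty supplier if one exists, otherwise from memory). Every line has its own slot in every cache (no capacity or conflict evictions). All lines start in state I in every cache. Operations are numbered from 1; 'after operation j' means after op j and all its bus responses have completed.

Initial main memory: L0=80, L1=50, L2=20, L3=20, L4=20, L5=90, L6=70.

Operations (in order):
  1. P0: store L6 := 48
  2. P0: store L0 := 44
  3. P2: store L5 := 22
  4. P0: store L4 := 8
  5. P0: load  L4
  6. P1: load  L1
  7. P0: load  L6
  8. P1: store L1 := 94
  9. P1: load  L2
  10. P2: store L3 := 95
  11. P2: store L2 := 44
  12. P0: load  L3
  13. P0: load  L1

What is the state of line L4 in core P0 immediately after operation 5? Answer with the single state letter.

state = M

[1] P0: store L6 := 48 | P0:M(48), P1:I, P2:I | bus: BusRdX
[2] P0: store L0 := 44 | P0:M(44), P1:I, P2:I | bus: BusRdX
[3] P2: store L5 := 22 | P0:I, P1:I, P2:M(22) | bus: BusRdX
[4] P0: store L4 := 8 | P0:M(8), P1:I, P2:I | bus: BusRdX
[5] P0: load  L4 | P0:M(8), P1:I, P2:I | bus: none
[6] P1: load  L1 | P0:I, P1:E(50), P2:I | bus: BusRd
[7] P0: load  L6 | P0:M(48), P1:I, P2:I | bus: none
[8] P1: store L1 := 94 | P0:I, P1:M(94), P2:I | bus: none
[9] P1: load  L2 | P0:I, P1:E(20), P2:I | bus: BusRd
[10] P2: store L3 := 95 | P0:I, P1:I, P2:M(95) | bus: BusRdX
[11] P2: store L2 := 44 | P0:I, P1:I, P2:M(44) | bus: BusRdX
[12] P0: load  L3 | P0:S(95), P1:I, P2:O(95) | bus: BusRd
[13] P0: load  L1 | P0:S(94), P1:O(94), P2:I | bus: BusRd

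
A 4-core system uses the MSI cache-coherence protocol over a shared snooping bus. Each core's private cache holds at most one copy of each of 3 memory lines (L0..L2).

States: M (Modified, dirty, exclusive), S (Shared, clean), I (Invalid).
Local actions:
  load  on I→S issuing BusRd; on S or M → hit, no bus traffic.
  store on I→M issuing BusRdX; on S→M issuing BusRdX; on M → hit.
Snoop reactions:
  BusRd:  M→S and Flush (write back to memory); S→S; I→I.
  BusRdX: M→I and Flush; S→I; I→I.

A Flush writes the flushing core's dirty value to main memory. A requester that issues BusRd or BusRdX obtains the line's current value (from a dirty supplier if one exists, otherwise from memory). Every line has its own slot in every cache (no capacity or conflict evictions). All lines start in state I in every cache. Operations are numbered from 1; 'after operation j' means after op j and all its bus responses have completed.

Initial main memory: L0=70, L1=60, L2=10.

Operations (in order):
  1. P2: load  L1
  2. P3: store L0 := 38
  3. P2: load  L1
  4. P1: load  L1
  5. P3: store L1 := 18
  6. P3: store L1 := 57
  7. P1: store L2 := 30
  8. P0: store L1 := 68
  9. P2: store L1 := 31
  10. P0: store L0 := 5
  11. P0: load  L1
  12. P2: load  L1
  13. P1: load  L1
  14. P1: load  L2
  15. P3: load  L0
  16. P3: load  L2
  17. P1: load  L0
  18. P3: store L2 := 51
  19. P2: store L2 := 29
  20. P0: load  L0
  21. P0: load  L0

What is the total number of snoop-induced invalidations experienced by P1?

[1] P2: load  L1 | P0:I, P1:I, P2:S(60), P3:I | bus: BusRd
[2] P3: store L0 := 38 | P0:I, P1:I, P2:I, P3:M(38) | bus: BusRdX
[3] P2: load  L1 | P0:I, P1:I, P2:S(60), P3:I | bus: none
[4] P1: load  L1 | P0:I, P1:S(60), P2:S(60), P3:I | bus: BusRd
[5] P3: store L1 := 18 | P0:I, P1:I, P2:I, P3:M(18) | bus: BusRdX
[6] P3: store L1 := 57 | P0:I, P1:I, P2:I, P3:M(57) | bus: none
[7] P1: store L2 := 30 | P0:I, P1:M(30), P2:I, P3:I | bus: BusRdX
[8] P0: store L1 := 68 | P0:M(68), P1:I, P2:I, P3:I | bus: BusRdX,Flush
[9] P2: store L1 := 31 | P0:I, P1:I, P2:M(31), P3:I | bus: BusRdX,Flush
[10] P0: store L0 := 5 | P0:M(5), P1:I, P2:I, P3:I | bus: BusRdX,Flush
[11] P0: load  L1 | P0:S(31), P1:I, P2:S(31), P3:I | bus: BusRd,Flush
[12] P2: load  L1 | P0:S(31), P1:I, P2:S(31), P3:I | bus: none
[13] P1: load  L1 | P0:S(31), P1:S(31), P2:S(31), P3:I | bus: BusRd
[14] P1: load  L2 | P0:I, P1:M(30), P2:I, P3:I | bus: none
[15] P3: load  L0 | P0:S(5), P1:I, P2:I, P3:S(5) | bus: BusRd,Flush
[16] P3: load  L2 | P0:I, P1:S(30), P2:I, P3:S(30) | bus: BusRd,Flush
[17] P1: load  L0 | P0:S(5), P1:S(5), P2:I, P3:S(5) | bus: BusRd
[18] P3: store L2 := 51 | P0:I, P1:I, P2:I, P3:M(51) | bus: BusRdX
[19] P2: store L2 := 29 | P0:I, P1:I, P2:M(29), P3:I | bus: BusRdX,Flush
[20] P0: load  L0 | P0:S(5), P1:S(5), P2:I, P3:S(5) | bus: none
[21] P0: load  L0 | P0:S(5), P1:S(5), P2:I, P3:S(5) | bus: none

invalidations = 2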